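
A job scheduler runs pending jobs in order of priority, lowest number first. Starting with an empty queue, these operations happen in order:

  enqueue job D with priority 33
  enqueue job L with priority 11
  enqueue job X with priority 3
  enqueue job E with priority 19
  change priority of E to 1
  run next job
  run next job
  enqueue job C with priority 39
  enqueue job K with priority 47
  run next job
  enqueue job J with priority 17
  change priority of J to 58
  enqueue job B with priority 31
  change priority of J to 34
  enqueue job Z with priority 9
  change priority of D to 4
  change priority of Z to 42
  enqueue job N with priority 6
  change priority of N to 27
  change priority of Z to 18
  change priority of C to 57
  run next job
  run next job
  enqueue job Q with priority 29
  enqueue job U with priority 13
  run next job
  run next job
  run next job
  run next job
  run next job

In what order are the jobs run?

[E, X, L, D, Z, U, N, Q, B, J]

add D (priority 33) → {D:33}
add L (priority 11) → {L:11, D:33}
add X (priority 3) → {X:3, L:11, D:33}
add E (priority 19) → {X:3, L:11, E:19, D:33}
update E to priority 1 → {E:1, X:3, L:11, D:33}
run next job → E; now {X:3, L:11, D:33}
run next job → X; now {L:11, D:33}
add C (priority 39) → {L:11, D:33, C:39}
add K (priority 47) → {L:11, D:33, C:39, K:47}
run next job → L; now {D:33, C:39, K:47}
add J (priority 17) → {J:17, D:33, C:39, K:47}
update J to priority 58 → {D:33, C:39, K:47, J:58}
add B (priority 31) → {B:31, D:33, C:39, K:47, J:58}
update J to priority 34 → {B:31, D:33, J:34, C:39, K:47}
add Z (priority 9) → {Z:9, B:31, D:33, J:34, C:39, K:47}
update D to priority 4 → {D:4, Z:9, B:31, J:34, C:39, K:47}
update Z to priority 42 → {D:4, B:31, J:34, C:39, Z:42, K:47}
add N (priority 6) → {D:4, N:6, B:31, J:34, C:39, Z:42, K:47}
update N to priority 27 → {D:4, N:27, B:31, J:34, C:39, Z:42, K:47}
update Z to priority 18 → {D:4, Z:18, N:27, B:31, J:34, C:39, K:47}
update C to priority 57 → {D:4, Z:18, N:27, B:31, J:34, K:47, C:57}
run next job → D; now {Z:18, N:27, B:31, J:34, K:47, C:57}
run next job → Z; now {N:27, B:31, J:34, K:47, C:57}
add Q (priority 29) → {N:27, Q:29, B:31, J:34, K:47, C:57}
add U (priority 13) → {U:13, N:27, Q:29, B:31, J:34, K:47, C:57}
run next job → U; now {N:27, Q:29, B:31, J:34, K:47, C:57}
run next job → N; now {Q:29, B:31, J:34, K:47, C:57}
run next job → Q; now {B:31, J:34, K:47, C:57}
run next job → B; now {J:34, K:47, C:57}
run next job → J; now {K:47, C:57}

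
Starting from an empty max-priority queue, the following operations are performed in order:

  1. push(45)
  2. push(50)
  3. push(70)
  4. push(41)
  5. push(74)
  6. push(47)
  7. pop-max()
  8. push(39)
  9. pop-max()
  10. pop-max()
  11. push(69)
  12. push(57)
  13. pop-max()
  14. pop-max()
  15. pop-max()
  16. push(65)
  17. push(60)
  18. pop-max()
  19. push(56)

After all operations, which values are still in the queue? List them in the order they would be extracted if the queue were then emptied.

insert 45 → {45}
insert 50 → {50, 45}
insert 70 → {70, 50, 45}
insert 41 → {70, 50, 45, 41}
insert 74 → {74, 70, 50, 45, 41}
insert 47 → {74, 70, 50, 47, 45, 41}
pop-max → 74; now {70, 50, 47, 45, 41}
insert 39 → {70, 50, 47, 45, 41, 39}
pop-max → 70; now {50, 47, 45, 41, 39}
pop-max → 50; now {47, 45, 41, 39}
insert 69 → {69, 47, 45, 41, 39}
insert 57 → {69, 57, 47, 45, 41, 39}
pop-max → 69; now {57, 47, 45, 41, 39}
pop-max → 57; now {47, 45, 41, 39}
pop-max → 47; now {45, 41, 39}
insert 65 → {65, 45, 41, 39}
insert 60 → {65, 60, 45, 41, 39}
pop-max → 65; now {60, 45, 41, 39}
insert 56 → {60, 56, 45, 41, 39}

60, 56, 45, 41, 39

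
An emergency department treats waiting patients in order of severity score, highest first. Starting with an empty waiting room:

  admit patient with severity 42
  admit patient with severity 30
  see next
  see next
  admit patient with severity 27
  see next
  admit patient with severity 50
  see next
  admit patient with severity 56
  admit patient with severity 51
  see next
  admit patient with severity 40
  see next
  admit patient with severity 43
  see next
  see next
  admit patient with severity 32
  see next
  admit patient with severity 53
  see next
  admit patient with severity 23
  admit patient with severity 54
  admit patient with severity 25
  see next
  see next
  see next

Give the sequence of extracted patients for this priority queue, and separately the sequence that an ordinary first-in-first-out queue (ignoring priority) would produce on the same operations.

priority queue: [42, 30, 27, 50, 56, 51, 43, 40, 32, 53, 54, 25, 23]; FIFO queue: 42, 30, 27, 50, 56, 51, 40, 43, 32, 53, 23, 54, 25

insert 42 → {42}
insert 30 → {42, 30}
see next → 42; now {30}
see next → 30; now {}
insert 27 → {27}
see next → 27; now {}
insert 50 → {50}
see next → 50; now {}
insert 56 → {56}
insert 51 → {56, 51}
see next → 56; now {51}
insert 40 → {51, 40}
see next → 51; now {40}
insert 43 → {43, 40}
see next → 43; now {40}
see next → 40; now {}
insert 32 → {32}
see next → 32; now {}
insert 53 → {53}
see next → 53; now {}
insert 23 → {23}
insert 54 → {54, 23}
insert 25 → {54, 25, 23}
see next → 54; now {25, 23}
see next → 25; now {23}
see next → 23; now {}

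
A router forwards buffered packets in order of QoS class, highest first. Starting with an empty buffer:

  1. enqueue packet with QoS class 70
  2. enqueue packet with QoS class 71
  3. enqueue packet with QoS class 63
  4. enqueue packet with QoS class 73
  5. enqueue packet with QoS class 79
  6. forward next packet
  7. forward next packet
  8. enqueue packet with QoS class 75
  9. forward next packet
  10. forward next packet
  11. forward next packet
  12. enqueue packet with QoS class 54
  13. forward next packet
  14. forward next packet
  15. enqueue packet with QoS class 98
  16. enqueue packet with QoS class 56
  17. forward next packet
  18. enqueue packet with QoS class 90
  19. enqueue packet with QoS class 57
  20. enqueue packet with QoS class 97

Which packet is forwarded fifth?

70

insert 70 → {70}
insert 71 → {71, 70}
insert 63 → {71, 70, 63}
insert 73 → {73, 71, 70, 63}
insert 79 → {79, 73, 71, 70, 63}
forward next packet → 79; now {73, 71, 70, 63}
forward next packet → 73; now {71, 70, 63}
insert 75 → {75, 71, 70, 63}
forward next packet → 75; now {71, 70, 63}
forward next packet → 71; now {70, 63}
forward next packet → 70; now {63}
insert 54 → {63, 54}
forward next packet → 63; now {54}
forward next packet → 54; now {}
insert 98 → {98}
insert 56 → {98, 56}
forward next packet → 98; now {56}
insert 90 → {90, 56}
insert 57 → {90, 57, 56}
insert 97 → {97, 90, 57, 56}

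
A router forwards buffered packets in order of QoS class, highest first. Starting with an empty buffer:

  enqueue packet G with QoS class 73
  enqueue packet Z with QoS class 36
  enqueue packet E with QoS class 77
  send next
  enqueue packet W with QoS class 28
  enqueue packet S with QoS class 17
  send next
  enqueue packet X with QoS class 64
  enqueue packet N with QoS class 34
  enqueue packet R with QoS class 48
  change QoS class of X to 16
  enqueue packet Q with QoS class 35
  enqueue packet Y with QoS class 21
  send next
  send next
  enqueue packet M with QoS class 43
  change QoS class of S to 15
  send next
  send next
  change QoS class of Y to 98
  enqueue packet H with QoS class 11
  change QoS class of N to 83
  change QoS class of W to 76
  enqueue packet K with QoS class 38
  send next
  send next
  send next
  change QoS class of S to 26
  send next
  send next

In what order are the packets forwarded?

E, G, R, Z, M, Q, Y, N, W, K, S

add G (QoS class 73) → {G:73}
add Z (QoS class 36) → {G:73, Z:36}
add E (QoS class 77) → {E:77, G:73, Z:36}
send next → E; now {G:73, Z:36}
add W (QoS class 28) → {G:73, Z:36, W:28}
add S (QoS class 17) → {G:73, Z:36, W:28, S:17}
send next → G; now {Z:36, W:28, S:17}
add X (QoS class 64) → {X:64, Z:36, W:28, S:17}
add N (QoS class 34) → {X:64, Z:36, N:34, W:28, S:17}
add R (QoS class 48) → {X:64, R:48, Z:36, N:34, W:28, S:17}
update X to QoS class 16 → {R:48, Z:36, N:34, W:28, S:17, X:16}
add Q (QoS class 35) → {R:48, Z:36, Q:35, N:34, W:28, S:17, X:16}
add Y (QoS class 21) → {R:48, Z:36, Q:35, N:34, W:28, Y:21, S:17, X:16}
send next → R; now {Z:36, Q:35, N:34, W:28, Y:21, S:17, X:16}
send next → Z; now {Q:35, N:34, W:28, Y:21, S:17, X:16}
add M (QoS class 43) → {M:43, Q:35, N:34, W:28, Y:21, S:17, X:16}
update S to QoS class 15 → {M:43, Q:35, N:34, W:28, Y:21, X:16, S:15}
send next → M; now {Q:35, N:34, W:28, Y:21, X:16, S:15}
send next → Q; now {N:34, W:28, Y:21, X:16, S:15}
update Y to QoS class 98 → {Y:98, N:34, W:28, X:16, S:15}
add H (QoS class 11) → {Y:98, N:34, W:28, X:16, S:15, H:11}
update N to QoS class 83 → {Y:98, N:83, W:28, X:16, S:15, H:11}
update W to QoS class 76 → {Y:98, N:83, W:76, X:16, S:15, H:11}
add K (QoS class 38) → {Y:98, N:83, W:76, K:38, X:16, S:15, H:11}
send next → Y; now {N:83, W:76, K:38, X:16, S:15, H:11}
send next → N; now {W:76, K:38, X:16, S:15, H:11}
send next → W; now {K:38, X:16, S:15, H:11}
update S to QoS class 26 → {K:38, S:26, X:16, H:11}
send next → K; now {S:26, X:16, H:11}
send next → S; now {X:16, H:11}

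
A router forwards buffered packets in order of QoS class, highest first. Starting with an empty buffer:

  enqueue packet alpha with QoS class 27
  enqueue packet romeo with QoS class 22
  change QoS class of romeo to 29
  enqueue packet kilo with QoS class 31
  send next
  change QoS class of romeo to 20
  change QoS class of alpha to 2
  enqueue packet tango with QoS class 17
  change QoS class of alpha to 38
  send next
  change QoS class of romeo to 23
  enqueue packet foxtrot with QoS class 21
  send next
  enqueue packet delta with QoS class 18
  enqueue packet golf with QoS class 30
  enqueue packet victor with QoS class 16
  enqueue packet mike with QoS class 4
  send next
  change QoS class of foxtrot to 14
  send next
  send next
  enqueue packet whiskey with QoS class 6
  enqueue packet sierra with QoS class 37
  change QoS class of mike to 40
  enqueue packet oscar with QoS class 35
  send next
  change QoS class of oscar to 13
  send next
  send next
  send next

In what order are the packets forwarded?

kilo → alpha → romeo → golf → delta → tango → mike → sierra → victor → foxtrot

add alpha (QoS class 27) → {alpha:27}
add romeo (QoS class 22) → {alpha:27, romeo:22}
update romeo to QoS class 29 → {romeo:29, alpha:27}
add kilo (QoS class 31) → {kilo:31, romeo:29, alpha:27}
send next → kilo; now {romeo:29, alpha:27}
update romeo to QoS class 20 → {alpha:27, romeo:20}
update alpha to QoS class 2 → {romeo:20, alpha:2}
add tango (QoS class 17) → {romeo:20, tango:17, alpha:2}
update alpha to QoS class 38 → {alpha:38, romeo:20, tango:17}
send next → alpha; now {romeo:20, tango:17}
update romeo to QoS class 23 → {romeo:23, tango:17}
add foxtrot (QoS class 21) → {romeo:23, foxtrot:21, tango:17}
send next → romeo; now {foxtrot:21, tango:17}
add delta (QoS class 18) → {foxtrot:21, delta:18, tango:17}
add golf (QoS class 30) → {golf:30, foxtrot:21, delta:18, tango:17}
add victor (QoS class 16) → {golf:30, foxtrot:21, delta:18, tango:17, victor:16}
add mike (QoS class 4) → {golf:30, foxtrot:21, delta:18, tango:17, victor:16, mike:4}
send next → golf; now {foxtrot:21, delta:18, tango:17, victor:16, mike:4}
update foxtrot to QoS class 14 → {delta:18, tango:17, victor:16, foxtrot:14, mike:4}
send next → delta; now {tango:17, victor:16, foxtrot:14, mike:4}
send next → tango; now {victor:16, foxtrot:14, mike:4}
add whiskey (QoS class 6) → {victor:16, foxtrot:14, whiskey:6, mike:4}
add sierra (QoS class 37) → {sierra:37, victor:16, foxtrot:14, whiskey:6, mike:4}
update mike to QoS class 40 → {mike:40, sierra:37, victor:16, foxtrot:14, whiskey:6}
add oscar (QoS class 35) → {mike:40, sierra:37, oscar:35, victor:16, foxtrot:14, whiskey:6}
send next → mike; now {sierra:37, oscar:35, victor:16, foxtrot:14, whiskey:6}
update oscar to QoS class 13 → {sierra:37, victor:16, foxtrot:14, oscar:13, whiskey:6}
send next → sierra; now {victor:16, foxtrot:14, oscar:13, whiskey:6}
send next → victor; now {foxtrot:14, oscar:13, whiskey:6}
send next → foxtrot; now {oscar:13, whiskey:6}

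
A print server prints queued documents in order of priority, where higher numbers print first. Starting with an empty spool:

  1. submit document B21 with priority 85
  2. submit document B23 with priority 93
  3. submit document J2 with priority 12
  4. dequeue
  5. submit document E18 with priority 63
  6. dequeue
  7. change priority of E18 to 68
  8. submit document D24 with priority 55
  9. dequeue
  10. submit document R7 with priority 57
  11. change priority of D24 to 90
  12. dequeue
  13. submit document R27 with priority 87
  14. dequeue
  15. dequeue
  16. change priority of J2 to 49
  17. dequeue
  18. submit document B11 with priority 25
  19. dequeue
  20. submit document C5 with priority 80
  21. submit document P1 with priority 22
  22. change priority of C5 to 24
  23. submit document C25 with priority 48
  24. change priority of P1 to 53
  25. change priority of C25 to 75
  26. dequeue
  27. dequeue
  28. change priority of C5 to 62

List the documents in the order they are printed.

add B21 (priority 85) → {B21:85}
add B23 (priority 93) → {B23:93, B21:85}
add J2 (priority 12) → {B23:93, B21:85, J2:12}
dequeue → B23; now {B21:85, J2:12}
add E18 (priority 63) → {B21:85, E18:63, J2:12}
dequeue → B21; now {E18:63, J2:12}
update E18 to priority 68 → {E18:68, J2:12}
add D24 (priority 55) → {E18:68, D24:55, J2:12}
dequeue → E18; now {D24:55, J2:12}
add R7 (priority 57) → {R7:57, D24:55, J2:12}
update D24 to priority 90 → {D24:90, R7:57, J2:12}
dequeue → D24; now {R7:57, J2:12}
add R27 (priority 87) → {R27:87, R7:57, J2:12}
dequeue → R27; now {R7:57, J2:12}
dequeue → R7; now {J2:12}
update J2 to priority 49 → {J2:49}
dequeue → J2; now {}
add B11 (priority 25) → {B11:25}
dequeue → B11; now {}
add C5 (priority 80) → {C5:80}
add P1 (priority 22) → {C5:80, P1:22}
update C5 to priority 24 → {C5:24, P1:22}
add C25 (priority 48) → {C25:48, C5:24, P1:22}
update P1 to priority 53 → {P1:53, C25:48, C5:24}
update C25 to priority 75 → {C25:75, P1:53, C5:24}
dequeue → C25; now {P1:53, C5:24}
dequeue → P1; now {C5:24}
update C5 to priority 62 → {C5:62}

[B23, B21, E18, D24, R27, R7, J2, B11, C25, P1]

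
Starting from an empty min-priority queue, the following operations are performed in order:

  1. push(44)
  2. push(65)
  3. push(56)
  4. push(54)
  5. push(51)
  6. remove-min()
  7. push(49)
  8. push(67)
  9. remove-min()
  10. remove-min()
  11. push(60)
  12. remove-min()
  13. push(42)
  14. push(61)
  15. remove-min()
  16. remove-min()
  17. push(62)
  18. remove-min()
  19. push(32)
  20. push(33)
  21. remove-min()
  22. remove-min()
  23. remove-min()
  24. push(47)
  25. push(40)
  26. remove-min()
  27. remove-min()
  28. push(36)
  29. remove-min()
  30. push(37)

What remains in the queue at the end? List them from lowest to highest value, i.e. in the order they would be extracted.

37, 62, 65, 67

insert 44 → {44}
insert 65 → {44, 65}
insert 56 → {44, 56, 65}
insert 54 → {44, 54, 56, 65}
insert 51 → {44, 51, 54, 56, 65}
remove-min → 44; now {51, 54, 56, 65}
insert 49 → {49, 51, 54, 56, 65}
insert 67 → {49, 51, 54, 56, 65, 67}
remove-min → 49; now {51, 54, 56, 65, 67}
remove-min → 51; now {54, 56, 65, 67}
insert 60 → {54, 56, 60, 65, 67}
remove-min → 54; now {56, 60, 65, 67}
insert 42 → {42, 56, 60, 65, 67}
insert 61 → {42, 56, 60, 61, 65, 67}
remove-min → 42; now {56, 60, 61, 65, 67}
remove-min → 56; now {60, 61, 65, 67}
insert 62 → {60, 61, 62, 65, 67}
remove-min → 60; now {61, 62, 65, 67}
insert 32 → {32, 61, 62, 65, 67}
insert 33 → {32, 33, 61, 62, 65, 67}
remove-min → 32; now {33, 61, 62, 65, 67}
remove-min → 33; now {61, 62, 65, 67}
remove-min → 61; now {62, 65, 67}
insert 47 → {47, 62, 65, 67}
insert 40 → {40, 47, 62, 65, 67}
remove-min → 40; now {47, 62, 65, 67}
remove-min → 47; now {62, 65, 67}
insert 36 → {36, 62, 65, 67}
remove-min → 36; now {62, 65, 67}
insert 37 → {37, 62, 65, 67}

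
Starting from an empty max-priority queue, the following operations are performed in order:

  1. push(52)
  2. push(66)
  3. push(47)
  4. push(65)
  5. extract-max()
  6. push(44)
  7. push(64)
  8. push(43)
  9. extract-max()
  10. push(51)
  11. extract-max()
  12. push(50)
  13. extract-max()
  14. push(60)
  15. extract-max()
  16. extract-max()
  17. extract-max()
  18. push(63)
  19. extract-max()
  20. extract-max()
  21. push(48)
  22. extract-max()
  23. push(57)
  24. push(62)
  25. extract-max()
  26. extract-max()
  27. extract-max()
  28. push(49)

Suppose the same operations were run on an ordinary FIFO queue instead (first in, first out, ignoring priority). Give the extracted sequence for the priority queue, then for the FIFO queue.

insert 52 → {52}
insert 66 → {66, 52}
insert 47 → {66, 52, 47}
insert 65 → {66, 65, 52, 47}
extract-max → 66; now {65, 52, 47}
insert 44 → {65, 52, 47, 44}
insert 64 → {65, 64, 52, 47, 44}
insert 43 → {65, 64, 52, 47, 44, 43}
extract-max → 65; now {64, 52, 47, 44, 43}
insert 51 → {64, 52, 51, 47, 44, 43}
extract-max → 64; now {52, 51, 47, 44, 43}
insert 50 → {52, 51, 50, 47, 44, 43}
extract-max → 52; now {51, 50, 47, 44, 43}
insert 60 → {60, 51, 50, 47, 44, 43}
extract-max → 60; now {51, 50, 47, 44, 43}
extract-max → 51; now {50, 47, 44, 43}
extract-max → 50; now {47, 44, 43}
insert 63 → {63, 47, 44, 43}
extract-max → 63; now {47, 44, 43}
extract-max → 47; now {44, 43}
insert 48 → {48, 44, 43}
extract-max → 48; now {44, 43}
insert 57 → {57, 44, 43}
insert 62 → {62, 57, 44, 43}
extract-max → 62; now {57, 44, 43}
extract-max → 57; now {44, 43}
extract-max → 44; now {43}
insert 49 → {49, 43}

priority queue: [66, 65, 64, 52, 60, 51, 50, 63, 47, 48, 62, 57, 44]; FIFO queue: 52, 66, 47, 65, 44, 64, 43, 51, 50, 60, 63, 48, 57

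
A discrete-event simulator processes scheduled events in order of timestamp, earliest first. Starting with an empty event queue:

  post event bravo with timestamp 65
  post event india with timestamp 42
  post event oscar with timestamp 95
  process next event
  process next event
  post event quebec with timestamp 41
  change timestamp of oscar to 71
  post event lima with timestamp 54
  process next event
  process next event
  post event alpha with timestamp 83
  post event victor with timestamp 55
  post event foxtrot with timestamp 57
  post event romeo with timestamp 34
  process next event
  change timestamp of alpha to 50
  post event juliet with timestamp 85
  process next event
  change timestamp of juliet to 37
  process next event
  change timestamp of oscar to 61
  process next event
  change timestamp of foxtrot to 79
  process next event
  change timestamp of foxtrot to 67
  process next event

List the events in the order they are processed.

india → bravo → quebec → lima → romeo → alpha → juliet → victor → oscar → foxtrot

add bravo (timestamp 65) → {bravo:65}
add india (timestamp 42) → {india:42, bravo:65}
add oscar (timestamp 95) → {india:42, bravo:65, oscar:95}
process next event → india; now {bravo:65, oscar:95}
process next event → bravo; now {oscar:95}
add quebec (timestamp 41) → {quebec:41, oscar:95}
update oscar to timestamp 71 → {quebec:41, oscar:71}
add lima (timestamp 54) → {quebec:41, lima:54, oscar:71}
process next event → quebec; now {lima:54, oscar:71}
process next event → lima; now {oscar:71}
add alpha (timestamp 83) → {oscar:71, alpha:83}
add victor (timestamp 55) → {victor:55, oscar:71, alpha:83}
add foxtrot (timestamp 57) → {victor:55, foxtrot:57, oscar:71, alpha:83}
add romeo (timestamp 34) → {romeo:34, victor:55, foxtrot:57, oscar:71, alpha:83}
process next event → romeo; now {victor:55, foxtrot:57, oscar:71, alpha:83}
update alpha to timestamp 50 → {alpha:50, victor:55, foxtrot:57, oscar:71}
add juliet (timestamp 85) → {alpha:50, victor:55, foxtrot:57, oscar:71, juliet:85}
process next event → alpha; now {victor:55, foxtrot:57, oscar:71, juliet:85}
update juliet to timestamp 37 → {juliet:37, victor:55, foxtrot:57, oscar:71}
process next event → juliet; now {victor:55, foxtrot:57, oscar:71}
update oscar to timestamp 61 → {victor:55, foxtrot:57, oscar:61}
process next event → victor; now {foxtrot:57, oscar:61}
update foxtrot to timestamp 79 → {oscar:61, foxtrot:79}
process next event → oscar; now {foxtrot:79}
update foxtrot to timestamp 67 → {foxtrot:67}
process next event → foxtrot; now {}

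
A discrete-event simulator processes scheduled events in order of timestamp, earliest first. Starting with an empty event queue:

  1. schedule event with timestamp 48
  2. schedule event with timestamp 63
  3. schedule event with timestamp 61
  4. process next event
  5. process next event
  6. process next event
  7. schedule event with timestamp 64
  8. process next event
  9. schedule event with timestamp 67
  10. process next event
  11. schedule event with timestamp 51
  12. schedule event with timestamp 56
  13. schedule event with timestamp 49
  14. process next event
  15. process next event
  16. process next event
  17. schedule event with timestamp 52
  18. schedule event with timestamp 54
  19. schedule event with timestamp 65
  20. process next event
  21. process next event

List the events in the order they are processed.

insert 48 → {48}
insert 63 → {48, 63}
insert 61 → {48, 61, 63}
process next event → 48; now {61, 63}
process next event → 61; now {63}
process next event → 63; now {}
insert 64 → {64}
process next event → 64; now {}
insert 67 → {67}
process next event → 67; now {}
insert 51 → {51}
insert 56 → {51, 56}
insert 49 → {49, 51, 56}
process next event → 49; now {51, 56}
process next event → 51; now {56}
process next event → 56; now {}
insert 52 → {52}
insert 54 → {52, 54}
insert 65 → {52, 54, 65}
process next event → 52; now {54, 65}
process next event → 54; now {65}

[48, 61, 63, 64, 67, 49, 51, 56, 52, 54]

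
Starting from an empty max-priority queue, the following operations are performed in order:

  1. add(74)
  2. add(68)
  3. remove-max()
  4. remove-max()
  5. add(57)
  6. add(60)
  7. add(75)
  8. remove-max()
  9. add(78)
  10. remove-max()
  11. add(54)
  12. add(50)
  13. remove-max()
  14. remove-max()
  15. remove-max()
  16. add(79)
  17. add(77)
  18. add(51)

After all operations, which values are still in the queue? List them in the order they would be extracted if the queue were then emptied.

79 → 77 → 51 → 50

insert 74 → {74}
insert 68 → {74, 68}
remove-max → 74; now {68}
remove-max → 68; now {}
insert 57 → {57}
insert 60 → {60, 57}
insert 75 → {75, 60, 57}
remove-max → 75; now {60, 57}
insert 78 → {78, 60, 57}
remove-max → 78; now {60, 57}
insert 54 → {60, 57, 54}
insert 50 → {60, 57, 54, 50}
remove-max → 60; now {57, 54, 50}
remove-max → 57; now {54, 50}
remove-max → 54; now {50}
insert 79 → {79, 50}
insert 77 → {79, 77, 50}
insert 51 → {79, 77, 51, 50}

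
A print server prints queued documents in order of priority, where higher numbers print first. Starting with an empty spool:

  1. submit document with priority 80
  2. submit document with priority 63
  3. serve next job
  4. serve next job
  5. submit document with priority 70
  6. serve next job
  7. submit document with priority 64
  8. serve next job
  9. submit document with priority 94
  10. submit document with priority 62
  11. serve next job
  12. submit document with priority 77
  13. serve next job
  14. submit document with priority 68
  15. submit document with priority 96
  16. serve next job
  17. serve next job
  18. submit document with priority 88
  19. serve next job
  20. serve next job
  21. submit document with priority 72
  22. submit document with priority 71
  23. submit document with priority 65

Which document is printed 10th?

insert 80 → {80}
insert 63 → {80, 63}
serve next job → 80; now {63}
serve next job → 63; now {}
insert 70 → {70}
serve next job → 70; now {}
insert 64 → {64}
serve next job → 64; now {}
insert 94 → {94}
insert 62 → {94, 62}
serve next job → 94; now {62}
insert 77 → {77, 62}
serve next job → 77; now {62}
insert 68 → {68, 62}
insert 96 → {96, 68, 62}
serve next job → 96; now {68, 62}
serve next job → 68; now {62}
insert 88 → {88, 62}
serve next job → 88; now {62}
serve next job → 62; now {}
insert 72 → {72}
insert 71 → {72, 71}
insert 65 → {72, 71, 65}

62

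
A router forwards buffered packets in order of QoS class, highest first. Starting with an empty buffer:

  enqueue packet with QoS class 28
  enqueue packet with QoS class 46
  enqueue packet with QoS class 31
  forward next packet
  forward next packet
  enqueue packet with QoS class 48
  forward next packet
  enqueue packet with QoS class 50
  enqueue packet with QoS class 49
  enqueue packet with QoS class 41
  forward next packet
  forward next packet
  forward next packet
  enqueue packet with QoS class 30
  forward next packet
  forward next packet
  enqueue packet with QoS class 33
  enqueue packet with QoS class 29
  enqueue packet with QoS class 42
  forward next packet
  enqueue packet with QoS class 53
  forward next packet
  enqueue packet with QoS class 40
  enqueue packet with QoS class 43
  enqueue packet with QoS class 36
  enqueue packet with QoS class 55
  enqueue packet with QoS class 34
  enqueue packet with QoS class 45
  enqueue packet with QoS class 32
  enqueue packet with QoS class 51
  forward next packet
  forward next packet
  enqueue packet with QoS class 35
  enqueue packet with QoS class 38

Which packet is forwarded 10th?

insert 28 → {28}
insert 46 → {46, 28}
insert 31 → {46, 31, 28}
forward next packet → 46; now {31, 28}
forward next packet → 31; now {28}
insert 48 → {48, 28}
forward next packet → 48; now {28}
insert 50 → {50, 28}
insert 49 → {50, 49, 28}
insert 41 → {50, 49, 41, 28}
forward next packet → 50; now {49, 41, 28}
forward next packet → 49; now {41, 28}
forward next packet → 41; now {28}
insert 30 → {30, 28}
forward next packet → 30; now {28}
forward next packet → 28; now {}
insert 33 → {33}
insert 29 → {33, 29}
insert 42 → {42, 33, 29}
forward next packet → 42; now {33, 29}
insert 53 → {53, 33, 29}
forward next packet → 53; now {33, 29}
insert 40 → {40, 33, 29}
insert 43 → {43, 40, 33, 29}
insert 36 → {43, 40, 36, 33, 29}
insert 55 → {55, 43, 40, 36, 33, 29}
insert 34 → {55, 43, 40, 36, 34, 33, 29}
insert 45 → {55, 45, 43, 40, 36, 34, 33, 29}
insert 32 → {55, 45, 43, 40, 36, 34, 33, 32, 29}
insert 51 → {55, 51, 45, 43, 40, 36, 34, 33, 32, 29}
forward next packet → 55; now {51, 45, 43, 40, 36, 34, 33, 32, 29}
forward next packet → 51; now {45, 43, 40, 36, 34, 33, 32, 29}
insert 35 → {45, 43, 40, 36, 35, 34, 33, 32, 29}
insert 38 → {45, 43, 40, 38, 36, 35, 34, 33, 32, 29}

53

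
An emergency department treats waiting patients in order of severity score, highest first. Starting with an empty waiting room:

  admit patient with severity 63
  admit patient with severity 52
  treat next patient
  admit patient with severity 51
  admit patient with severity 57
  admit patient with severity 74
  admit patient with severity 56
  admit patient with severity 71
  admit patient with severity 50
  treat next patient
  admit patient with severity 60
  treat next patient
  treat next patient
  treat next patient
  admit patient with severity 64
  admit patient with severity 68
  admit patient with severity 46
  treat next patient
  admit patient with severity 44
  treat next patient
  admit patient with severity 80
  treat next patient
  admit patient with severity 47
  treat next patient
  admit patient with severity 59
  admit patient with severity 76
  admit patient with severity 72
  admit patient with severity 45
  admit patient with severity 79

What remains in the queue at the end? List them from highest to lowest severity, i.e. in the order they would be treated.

insert 63 → {63}
insert 52 → {63, 52}
treat next patient → 63; now {52}
insert 51 → {52, 51}
insert 57 → {57, 52, 51}
insert 74 → {74, 57, 52, 51}
insert 56 → {74, 57, 56, 52, 51}
insert 71 → {74, 71, 57, 56, 52, 51}
insert 50 → {74, 71, 57, 56, 52, 51, 50}
treat next patient → 74; now {71, 57, 56, 52, 51, 50}
insert 60 → {71, 60, 57, 56, 52, 51, 50}
treat next patient → 71; now {60, 57, 56, 52, 51, 50}
treat next patient → 60; now {57, 56, 52, 51, 50}
treat next patient → 57; now {56, 52, 51, 50}
insert 64 → {64, 56, 52, 51, 50}
insert 68 → {68, 64, 56, 52, 51, 50}
insert 46 → {68, 64, 56, 52, 51, 50, 46}
treat next patient → 68; now {64, 56, 52, 51, 50, 46}
insert 44 → {64, 56, 52, 51, 50, 46, 44}
treat next patient → 64; now {56, 52, 51, 50, 46, 44}
insert 80 → {80, 56, 52, 51, 50, 46, 44}
treat next patient → 80; now {56, 52, 51, 50, 46, 44}
insert 47 → {56, 52, 51, 50, 47, 46, 44}
treat next patient → 56; now {52, 51, 50, 47, 46, 44}
insert 59 → {59, 52, 51, 50, 47, 46, 44}
insert 76 → {76, 59, 52, 51, 50, 47, 46, 44}
insert 72 → {76, 72, 59, 52, 51, 50, 47, 46, 44}
insert 45 → {76, 72, 59, 52, 51, 50, 47, 46, 45, 44}
insert 79 → {79, 76, 72, 59, 52, 51, 50, 47, 46, 45, 44}

79 → 76 → 72 → 59 → 52 → 51 → 50 → 47 → 46 → 45 → 44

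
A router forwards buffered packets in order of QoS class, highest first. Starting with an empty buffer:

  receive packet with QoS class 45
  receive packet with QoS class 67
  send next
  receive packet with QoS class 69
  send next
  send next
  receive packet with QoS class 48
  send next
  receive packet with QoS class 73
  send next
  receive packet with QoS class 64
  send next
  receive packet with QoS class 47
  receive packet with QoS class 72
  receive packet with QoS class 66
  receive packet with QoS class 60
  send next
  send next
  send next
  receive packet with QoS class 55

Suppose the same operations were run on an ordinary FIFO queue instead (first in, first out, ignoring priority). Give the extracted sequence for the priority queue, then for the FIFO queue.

insert 45 → {45}
insert 67 → {67, 45}
send next → 67; now {45}
insert 69 → {69, 45}
send next → 69; now {45}
send next → 45; now {}
insert 48 → {48}
send next → 48; now {}
insert 73 → {73}
send next → 73; now {}
insert 64 → {64}
send next → 64; now {}
insert 47 → {47}
insert 72 → {72, 47}
insert 66 → {72, 66, 47}
insert 60 → {72, 66, 60, 47}
send next → 72; now {66, 60, 47}
send next → 66; now {60, 47}
send next → 60; now {47}
insert 55 → {55, 47}

priority queue: [67, 69, 45, 48, 73, 64, 72, 66, 60]; FIFO queue: [45, 67, 69, 48, 73, 64, 47, 72, 66]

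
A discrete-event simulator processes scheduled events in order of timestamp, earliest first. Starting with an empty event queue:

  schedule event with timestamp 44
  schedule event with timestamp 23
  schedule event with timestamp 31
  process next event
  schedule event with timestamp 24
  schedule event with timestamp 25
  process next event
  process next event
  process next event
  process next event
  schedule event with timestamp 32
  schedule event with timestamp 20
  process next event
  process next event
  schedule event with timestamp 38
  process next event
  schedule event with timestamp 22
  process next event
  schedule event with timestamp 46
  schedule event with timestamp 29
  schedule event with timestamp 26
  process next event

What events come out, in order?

[23, 24, 25, 31, 44, 20, 32, 38, 22, 26]

insert 44 → {44}
insert 23 → {23, 44}
insert 31 → {23, 31, 44}
process next event → 23; now {31, 44}
insert 24 → {24, 31, 44}
insert 25 → {24, 25, 31, 44}
process next event → 24; now {25, 31, 44}
process next event → 25; now {31, 44}
process next event → 31; now {44}
process next event → 44; now {}
insert 32 → {32}
insert 20 → {20, 32}
process next event → 20; now {32}
process next event → 32; now {}
insert 38 → {38}
process next event → 38; now {}
insert 22 → {22}
process next event → 22; now {}
insert 46 → {46}
insert 29 → {29, 46}
insert 26 → {26, 29, 46}
process next event → 26; now {29, 46}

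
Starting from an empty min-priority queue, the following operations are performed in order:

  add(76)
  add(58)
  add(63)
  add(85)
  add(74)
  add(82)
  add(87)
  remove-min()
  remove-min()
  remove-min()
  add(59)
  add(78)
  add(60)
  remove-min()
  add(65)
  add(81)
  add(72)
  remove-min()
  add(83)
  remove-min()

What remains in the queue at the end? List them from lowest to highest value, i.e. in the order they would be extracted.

72, 76, 78, 81, 82, 83, 85, 87

insert 76 → {76}
insert 58 → {58, 76}
insert 63 → {58, 63, 76}
insert 85 → {58, 63, 76, 85}
insert 74 → {58, 63, 74, 76, 85}
insert 82 → {58, 63, 74, 76, 82, 85}
insert 87 → {58, 63, 74, 76, 82, 85, 87}
remove-min → 58; now {63, 74, 76, 82, 85, 87}
remove-min → 63; now {74, 76, 82, 85, 87}
remove-min → 74; now {76, 82, 85, 87}
insert 59 → {59, 76, 82, 85, 87}
insert 78 → {59, 76, 78, 82, 85, 87}
insert 60 → {59, 60, 76, 78, 82, 85, 87}
remove-min → 59; now {60, 76, 78, 82, 85, 87}
insert 65 → {60, 65, 76, 78, 82, 85, 87}
insert 81 → {60, 65, 76, 78, 81, 82, 85, 87}
insert 72 → {60, 65, 72, 76, 78, 81, 82, 85, 87}
remove-min → 60; now {65, 72, 76, 78, 81, 82, 85, 87}
insert 83 → {65, 72, 76, 78, 81, 82, 83, 85, 87}
remove-min → 65; now {72, 76, 78, 81, 82, 83, 85, 87}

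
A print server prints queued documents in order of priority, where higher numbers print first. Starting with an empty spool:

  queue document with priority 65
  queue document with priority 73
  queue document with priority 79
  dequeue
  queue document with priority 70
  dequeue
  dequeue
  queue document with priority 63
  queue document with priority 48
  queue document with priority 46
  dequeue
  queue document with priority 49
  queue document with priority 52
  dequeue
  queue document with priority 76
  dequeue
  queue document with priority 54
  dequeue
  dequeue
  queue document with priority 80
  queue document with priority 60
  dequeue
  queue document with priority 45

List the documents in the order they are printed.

[79, 73, 70, 65, 63, 76, 54, 52, 80]

insert 65 → {65}
insert 73 → {73, 65}
insert 79 → {79, 73, 65}
dequeue → 79; now {73, 65}
insert 70 → {73, 70, 65}
dequeue → 73; now {70, 65}
dequeue → 70; now {65}
insert 63 → {65, 63}
insert 48 → {65, 63, 48}
insert 46 → {65, 63, 48, 46}
dequeue → 65; now {63, 48, 46}
insert 49 → {63, 49, 48, 46}
insert 52 → {63, 52, 49, 48, 46}
dequeue → 63; now {52, 49, 48, 46}
insert 76 → {76, 52, 49, 48, 46}
dequeue → 76; now {52, 49, 48, 46}
insert 54 → {54, 52, 49, 48, 46}
dequeue → 54; now {52, 49, 48, 46}
dequeue → 52; now {49, 48, 46}
insert 80 → {80, 49, 48, 46}
insert 60 → {80, 60, 49, 48, 46}
dequeue → 80; now {60, 49, 48, 46}
insert 45 → {60, 49, 48, 46, 45}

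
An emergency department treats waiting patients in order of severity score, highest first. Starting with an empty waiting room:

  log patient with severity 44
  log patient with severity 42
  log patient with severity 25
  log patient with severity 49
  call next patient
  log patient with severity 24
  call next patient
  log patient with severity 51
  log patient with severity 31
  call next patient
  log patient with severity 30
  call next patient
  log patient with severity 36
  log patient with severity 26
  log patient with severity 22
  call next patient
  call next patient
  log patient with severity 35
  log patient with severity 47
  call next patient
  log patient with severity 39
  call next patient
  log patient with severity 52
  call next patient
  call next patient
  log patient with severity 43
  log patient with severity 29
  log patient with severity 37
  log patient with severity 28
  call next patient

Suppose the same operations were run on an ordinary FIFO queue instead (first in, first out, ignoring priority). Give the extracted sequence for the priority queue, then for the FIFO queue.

priority queue: [49, 44, 51, 42, 36, 31, 47, 39, 52, 35, 43]; FIFO queue: 44 → 42 → 25 → 49 → 24 → 51 → 31 → 30 → 36 → 26 → 22

insert 44 → {44}
insert 42 → {44, 42}
insert 25 → {44, 42, 25}
insert 49 → {49, 44, 42, 25}
call next patient → 49; now {44, 42, 25}
insert 24 → {44, 42, 25, 24}
call next patient → 44; now {42, 25, 24}
insert 51 → {51, 42, 25, 24}
insert 31 → {51, 42, 31, 25, 24}
call next patient → 51; now {42, 31, 25, 24}
insert 30 → {42, 31, 30, 25, 24}
call next patient → 42; now {31, 30, 25, 24}
insert 36 → {36, 31, 30, 25, 24}
insert 26 → {36, 31, 30, 26, 25, 24}
insert 22 → {36, 31, 30, 26, 25, 24, 22}
call next patient → 36; now {31, 30, 26, 25, 24, 22}
call next patient → 31; now {30, 26, 25, 24, 22}
insert 35 → {35, 30, 26, 25, 24, 22}
insert 47 → {47, 35, 30, 26, 25, 24, 22}
call next patient → 47; now {35, 30, 26, 25, 24, 22}
insert 39 → {39, 35, 30, 26, 25, 24, 22}
call next patient → 39; now {35, 30, 26, 25, 24, 22}
insert 52 → {52, 35, 30, 26, 25, 24, 22}
call next patient → 52; now {35, 30, 26, 25, 24, 22}
call next patient → 35; now {30, 26, 25, 24, 22}
insert 43 → {43, 30, 26, 25, 24, 22}
insert 29 → {43, 30, 29, 26, 25, 24, 22}
insert 37 → {43, 37, 30, 29, 26, 25, 24, 22}
insert 28 → {43, 37, 30, 29, 28, 26, 25, 24, 22}
call next patient → 43; now {37, 30, 29, 28, 26, 25, 24, 22}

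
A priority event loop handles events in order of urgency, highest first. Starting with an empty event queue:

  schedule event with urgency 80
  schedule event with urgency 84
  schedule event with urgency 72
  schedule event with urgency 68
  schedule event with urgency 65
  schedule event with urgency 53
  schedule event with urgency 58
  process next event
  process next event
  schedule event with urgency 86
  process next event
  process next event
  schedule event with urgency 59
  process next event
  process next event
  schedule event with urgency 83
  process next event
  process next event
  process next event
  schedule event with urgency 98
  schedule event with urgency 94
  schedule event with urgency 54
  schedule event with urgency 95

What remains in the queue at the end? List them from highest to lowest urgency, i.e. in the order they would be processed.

98 → 95 → 94 → 54 → 53

insert 80 → {80}
insert 84 → {84, 80}
insert 72 → {84, 80, 72}
insert 68 → {84, 80, 72, 68}
insert 65 → {84, 80, 72, 68, 65}
insert 53 → {84, 80, 72, 68, 65, 53}
insert 58 → {84, 80, 72, 68, 65, 58, 53}
process next event → 84; now {80, 72, 68, 65, 58, 53}
process next event → 80; now {72, 68, 65, 58, 53}
insert 86 → {86, 72, 68, 65, 58, 53}
process next event → 86; now {72, 68, 65, 58, 53}
process next event → 72; now {68, 65, 58, 53}
insert 59 → {68, 65, 59, 58, 53}
process next event → 68; now {65, 59, 58, 53}
process next event → 65; now {59, 58, 53}
insert 83 → {83, 59, 58, 53}
process next event → 83; now {59, 58, 53}
process next event → 59; now {58, 53}
process next event → 58; now {53}
insert 98 → {98, 53}
insert 94 → {98, 94, 53}
insert 54 → {98, 94, 54, 53}
insert 95 → {98, 95, 94, 54, 53}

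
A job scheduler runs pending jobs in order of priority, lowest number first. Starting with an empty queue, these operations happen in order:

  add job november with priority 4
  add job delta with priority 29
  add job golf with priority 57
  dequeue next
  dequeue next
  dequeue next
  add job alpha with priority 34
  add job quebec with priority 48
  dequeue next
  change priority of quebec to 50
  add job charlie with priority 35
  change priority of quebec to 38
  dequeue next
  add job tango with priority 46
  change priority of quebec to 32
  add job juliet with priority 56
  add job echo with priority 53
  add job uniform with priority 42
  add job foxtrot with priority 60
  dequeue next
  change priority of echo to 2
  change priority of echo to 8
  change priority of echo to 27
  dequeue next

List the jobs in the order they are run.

add november (priority 4) → {november:4}
add delta (priority 29) → {november:4, delta:29}
add golf (priority 57) → {november:4, delta:29, golf:57}
dequeue next → november; now {delta:29, golf:57}
dequeue next → delta; now {golf:57}
dequeue next → golf; now {}
add alpha (priority 34) → {alpha:34}
add quebec (priority 48) → {alpha:34, quebec:48}
dequeue next → alpha; now {quebec:48}
update quebec to priority 50 → {quebec:50}
add charlie (priority 35) → {charlie:35, quebec:50}
update quebec to priority 38 → {charlie:35, quebec:38}
dequeue next → charlie; now {quebec:38}
add tango (priority 46) → {quebec:38, tango:46}
update quebec to priority 32 → {quebec:32, tango:46}
add juliet (priority 56) → {quebec:32, tango:46, juliet:56}
add echo (priority 53) → {quebec:32, tango:46, echo:53, juliet:56}
add uniform (priority 42) → {quebec:32, uniform:42, tango:46, echo:53, juliet:56}
add foxtrot (priority 60) → {quebec:32, uniform:42, tango:46, echo:53, juliet:56, foxtrot:60}
dequeue next → quebec; now {uniform:42, tango:46, echo:53, juliet:56, foxtrot:60}
update echo to priority 2 → {echo:2, uniform:42, tango:46, juliet:56, foxtrot:60}
update echo to priority 8 → {echo:8, uniform:42, tango:46, juliet:56, foxtrot:60}
update echo to priority 27 → {echo:27, uniform:42, tango:46, juliet:56, foxtrot:60}
dequeue next → echo; now {uniform:42, tango:46, juliet:56, foxtrot:60}

november, delta, golf, alpha, charlie, quebec, echo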